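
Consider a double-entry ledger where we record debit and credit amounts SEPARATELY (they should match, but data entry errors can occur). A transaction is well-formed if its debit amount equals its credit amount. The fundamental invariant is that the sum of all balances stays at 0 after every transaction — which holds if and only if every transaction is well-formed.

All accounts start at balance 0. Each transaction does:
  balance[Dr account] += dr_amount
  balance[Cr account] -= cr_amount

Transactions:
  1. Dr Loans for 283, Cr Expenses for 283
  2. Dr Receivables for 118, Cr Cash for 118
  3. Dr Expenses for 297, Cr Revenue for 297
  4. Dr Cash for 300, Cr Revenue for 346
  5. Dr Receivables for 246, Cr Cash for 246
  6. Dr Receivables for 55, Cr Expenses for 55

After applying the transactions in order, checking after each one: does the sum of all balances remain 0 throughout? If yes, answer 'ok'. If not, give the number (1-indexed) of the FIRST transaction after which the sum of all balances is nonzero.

Answer: 4

Derivation:
After txn 1: dr=283 cr=283 sum_balances=0
After txn 2: dr=118 cr=118 sum_balances=0
After txn 3: dr=297 cr=297 sum_balances=0
After txn 4: dr=300 cr=346 sum_balances=-46
After txn 5: dr=246 cr=246 sum_balances=-46
After txn 6: dr=55 cr=55 sum_balances=-46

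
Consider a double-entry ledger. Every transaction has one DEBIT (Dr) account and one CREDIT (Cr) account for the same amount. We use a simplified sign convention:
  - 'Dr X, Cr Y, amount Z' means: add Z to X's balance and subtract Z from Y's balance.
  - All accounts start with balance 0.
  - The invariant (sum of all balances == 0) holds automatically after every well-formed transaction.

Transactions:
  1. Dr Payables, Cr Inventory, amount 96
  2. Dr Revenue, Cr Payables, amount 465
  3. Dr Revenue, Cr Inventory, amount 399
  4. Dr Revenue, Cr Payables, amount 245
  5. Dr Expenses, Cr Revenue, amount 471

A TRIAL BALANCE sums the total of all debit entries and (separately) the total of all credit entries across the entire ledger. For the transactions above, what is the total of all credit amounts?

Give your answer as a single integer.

Txn 1: credit+=96
Txn 2: credit+=465
Txn 3: credit+=399
Txn 4: credit+=245
Txn 5: credit+=471
Total credits = 1676

Answer: 1676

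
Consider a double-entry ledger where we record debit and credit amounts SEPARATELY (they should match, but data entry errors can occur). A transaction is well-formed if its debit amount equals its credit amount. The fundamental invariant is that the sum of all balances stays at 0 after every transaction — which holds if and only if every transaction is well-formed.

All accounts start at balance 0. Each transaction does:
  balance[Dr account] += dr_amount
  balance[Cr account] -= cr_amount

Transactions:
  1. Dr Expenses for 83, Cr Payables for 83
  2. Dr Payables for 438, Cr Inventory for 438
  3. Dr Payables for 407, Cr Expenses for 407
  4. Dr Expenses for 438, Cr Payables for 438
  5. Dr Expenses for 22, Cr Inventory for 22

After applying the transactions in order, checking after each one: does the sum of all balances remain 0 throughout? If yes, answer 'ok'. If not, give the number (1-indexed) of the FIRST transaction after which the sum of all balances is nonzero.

Answer: ok

Derivation:
After txn 1: dr=83 cr=83 sum_balances=0
After txn 2: dr=438 cr=438 sum_balances=0
After txn 3: dr=407 cr=407 sum_balances=0
After txn 4: dr=438 cr=438 sum_balances=0
After txn 5: dr=22 cr=22 sum_balances=0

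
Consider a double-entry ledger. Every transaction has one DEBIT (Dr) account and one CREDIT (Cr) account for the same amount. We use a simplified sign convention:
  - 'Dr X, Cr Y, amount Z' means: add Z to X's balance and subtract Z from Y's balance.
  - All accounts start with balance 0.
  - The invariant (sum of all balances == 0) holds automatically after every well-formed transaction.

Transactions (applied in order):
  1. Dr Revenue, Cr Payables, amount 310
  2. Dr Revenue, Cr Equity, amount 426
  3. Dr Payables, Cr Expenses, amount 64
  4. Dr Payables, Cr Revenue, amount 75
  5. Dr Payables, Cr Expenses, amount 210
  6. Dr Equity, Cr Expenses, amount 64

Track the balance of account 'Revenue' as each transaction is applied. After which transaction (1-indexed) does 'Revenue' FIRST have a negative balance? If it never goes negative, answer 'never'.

Answer: never

Derivation:
After txn 1: Revenue=310
After txn 2: Revenue=736
After txn 3: Revenue=736
After txn 4: Revenue=661
After txn 5: Revenue=661
After txn 6: Revenue=661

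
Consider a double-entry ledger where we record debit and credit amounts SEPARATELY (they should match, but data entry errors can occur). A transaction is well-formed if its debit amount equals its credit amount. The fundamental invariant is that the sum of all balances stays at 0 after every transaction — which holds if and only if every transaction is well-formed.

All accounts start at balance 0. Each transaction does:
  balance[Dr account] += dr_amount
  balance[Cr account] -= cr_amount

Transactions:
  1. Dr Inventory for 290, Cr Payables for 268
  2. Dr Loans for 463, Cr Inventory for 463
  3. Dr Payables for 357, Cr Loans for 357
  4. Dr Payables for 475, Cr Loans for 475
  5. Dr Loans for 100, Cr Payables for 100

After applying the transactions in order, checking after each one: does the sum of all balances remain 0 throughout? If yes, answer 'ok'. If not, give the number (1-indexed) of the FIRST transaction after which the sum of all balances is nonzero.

After txn 1: dr=290 cr=268 sum_balances=22
After txn 2: dr=463 cr=463 sum_balances=22
After txn 3: dr=357 cr=357 sum_balances=22
After txn 4: dr=475 cr=475 sum_balances=22
After txn 5: dr=100 cr=100 sum_balances=22

Answer: 1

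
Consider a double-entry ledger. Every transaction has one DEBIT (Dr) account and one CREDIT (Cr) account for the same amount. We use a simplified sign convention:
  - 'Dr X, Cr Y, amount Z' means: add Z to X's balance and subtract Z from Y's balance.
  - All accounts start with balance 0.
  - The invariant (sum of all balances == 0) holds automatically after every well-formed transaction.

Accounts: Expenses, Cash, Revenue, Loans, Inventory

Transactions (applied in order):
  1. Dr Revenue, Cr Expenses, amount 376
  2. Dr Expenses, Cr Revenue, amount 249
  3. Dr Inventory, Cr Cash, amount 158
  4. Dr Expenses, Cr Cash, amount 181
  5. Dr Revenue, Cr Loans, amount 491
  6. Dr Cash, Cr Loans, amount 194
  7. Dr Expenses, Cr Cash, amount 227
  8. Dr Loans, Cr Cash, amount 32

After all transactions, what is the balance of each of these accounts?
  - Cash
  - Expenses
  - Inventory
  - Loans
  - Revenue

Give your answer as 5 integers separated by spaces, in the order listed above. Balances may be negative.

Answer: -404 281 158 -653 618

Derivation:
After txn 1 (Dr Revenue, Cr Expenses, amount 376): Expenses=-376 Revenue=376
After txn 2 (Dr Expenses, Cr Revenue, amount 249): Expenses=-127 Revenue=127
After txn 3 (Dr Inventory, Cr Cash, amount 158): Cash=-158 Expenses=-127 Inventory=158 Revenue=127
After txn 4 (Dr Expenses, Cr Cash, amount 181): Cash=-339 Expenses=54 Inventory=158 Revenue=127
After txn 5 (Dr Revenue, Cr Loans, amount 491): Cash=-339 Expenses=54 Inventory=158 Loans=-491 Revenue=618
After txn 6 (Dr Cash, Cr Loans, amount 194): Cash=-145 Expenses=54 Inventory=158 Loans=-685 Revenue=618
After txn 7 (Dr Expenses, Cr Cash, amount 227): Cash=-372 Expenses=281 Inventory=158 Loans=-685 Revenue=618
After txn 8 (Dr Loans, Cr Cash, amount 32): Cash=-404 Expenses=281 Inventory=158 Loans=-653 Revenue=618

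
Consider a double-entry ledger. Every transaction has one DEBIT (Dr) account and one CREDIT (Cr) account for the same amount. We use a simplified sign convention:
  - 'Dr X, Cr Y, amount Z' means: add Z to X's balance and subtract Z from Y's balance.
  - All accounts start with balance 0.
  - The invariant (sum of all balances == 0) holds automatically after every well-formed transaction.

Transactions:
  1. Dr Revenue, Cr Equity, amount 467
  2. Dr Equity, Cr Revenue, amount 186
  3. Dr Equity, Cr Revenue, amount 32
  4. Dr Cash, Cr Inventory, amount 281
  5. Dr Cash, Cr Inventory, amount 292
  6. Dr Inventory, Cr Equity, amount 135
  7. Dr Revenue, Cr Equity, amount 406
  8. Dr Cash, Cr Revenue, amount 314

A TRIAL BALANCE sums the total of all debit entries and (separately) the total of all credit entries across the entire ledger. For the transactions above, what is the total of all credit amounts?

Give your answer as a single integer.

Answer: 2113

Derivation:
Txn 1: credit+=467
Txn 2: credit+=186
Txn 3: credit+=32
Txn 4: credit+=281
Txn 5: credit+=292
Txn 6: credit+=135
Txn 7: credit+=406
Txn 8: credit+=314
Total credits = 2113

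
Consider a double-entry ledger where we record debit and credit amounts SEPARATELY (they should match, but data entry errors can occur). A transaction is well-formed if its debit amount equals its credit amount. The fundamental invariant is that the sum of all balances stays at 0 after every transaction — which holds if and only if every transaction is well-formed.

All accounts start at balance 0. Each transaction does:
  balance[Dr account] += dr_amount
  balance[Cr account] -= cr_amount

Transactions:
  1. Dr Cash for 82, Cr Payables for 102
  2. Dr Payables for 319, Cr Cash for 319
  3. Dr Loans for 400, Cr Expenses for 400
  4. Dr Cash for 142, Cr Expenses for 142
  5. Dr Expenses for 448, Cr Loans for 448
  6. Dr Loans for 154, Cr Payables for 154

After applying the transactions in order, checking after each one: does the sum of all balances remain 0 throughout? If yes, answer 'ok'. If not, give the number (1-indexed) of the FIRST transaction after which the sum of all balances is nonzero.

Answer: 1

Derivation:
After txn 1: dr=82 cr=102 sum_balances=-20
After txn 2: dr=319 cr=319 sum_balances=-20
After txn 3: dr=400 cr=400 sum_balances=-20
After txn 4: dr=142 cr=142 sum_balances=-20
After txn 5: dr=448 cr=448 sum_balances=-20
After txn 6: dr=154 cr=154 sum_balances=-20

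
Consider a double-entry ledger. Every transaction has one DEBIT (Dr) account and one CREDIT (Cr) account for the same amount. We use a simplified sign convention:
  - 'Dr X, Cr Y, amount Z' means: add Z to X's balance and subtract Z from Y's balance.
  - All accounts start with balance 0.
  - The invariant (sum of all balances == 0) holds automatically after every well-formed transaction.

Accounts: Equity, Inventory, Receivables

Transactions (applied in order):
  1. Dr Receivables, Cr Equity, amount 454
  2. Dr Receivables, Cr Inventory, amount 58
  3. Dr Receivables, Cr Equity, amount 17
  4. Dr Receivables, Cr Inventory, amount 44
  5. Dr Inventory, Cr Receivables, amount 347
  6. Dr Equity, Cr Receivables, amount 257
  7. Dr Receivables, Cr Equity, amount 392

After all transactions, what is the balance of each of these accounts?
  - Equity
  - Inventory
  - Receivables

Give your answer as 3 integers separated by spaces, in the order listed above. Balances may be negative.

Answer: -606 245 361

Derivation:
After txn 1 (Dr Receivables, Cr Equity, amount 454): Equity=-454 Receivables=454
After txn 2 (Dr Receivables, Cr Inventory, amount 58): Equity=-454 Inventory=-58 Receivables=512
After txn 3 (Dr Receivables, Cr Equity, amount 17): Equity=-471 Inventory=-58 Receivables=529
After txn 4 (Dr Receivables, Cr Inventory, amount 44): Equity=-471 Inventory=-102 Receivables=573
After txn 5 (Dr Inventory, Cr Receivables, amount 347): Equity=-471 Inventory=245 Receivables=226
After txn 6 (Dr Equity, Cr Receivables, amount 257): Equity=-214 Inventory=245 Receivables=-31
After txn 7 (Dr Receivables, Cr Equity, amount 392): Equity=-606 Inventory=245 Receivables=361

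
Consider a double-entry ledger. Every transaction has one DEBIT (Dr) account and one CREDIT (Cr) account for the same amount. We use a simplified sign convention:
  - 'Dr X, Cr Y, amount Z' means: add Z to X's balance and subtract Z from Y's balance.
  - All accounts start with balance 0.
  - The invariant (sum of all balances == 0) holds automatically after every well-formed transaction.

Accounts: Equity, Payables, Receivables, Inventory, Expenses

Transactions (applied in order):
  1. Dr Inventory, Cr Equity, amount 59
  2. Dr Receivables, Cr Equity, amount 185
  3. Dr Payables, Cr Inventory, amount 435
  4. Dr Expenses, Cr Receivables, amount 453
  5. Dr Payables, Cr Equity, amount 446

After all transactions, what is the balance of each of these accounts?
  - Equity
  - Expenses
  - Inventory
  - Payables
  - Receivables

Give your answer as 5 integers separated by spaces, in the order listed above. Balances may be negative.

Answer: -690 453 -376 881 -268

Derivation:
After txn 1 (Dr Inventory, Cr Equity, amount 59): Equity=-59 Inventory=59
After txn 2 (Dr Receivables, Cr Equity, amount 185): Equity=-244 Inventory=59 Receivables=185
After txn 3 (Dr Payables, Cr Inventory, amount 435): Equity=-244 Inventory=-376 Payables=435 Receivables=185
After txn 4 (Dr Expenses, Cr Receivables, amount 453): Equity=-244 Expenses=453 Inventory=-376 Payables=435 Receivables=-268
After txn 5 (Dr Payables, Cr Equity, amount 446): Equity=-690 Expenses=453 Inventory=-376 Payables=881 Receivables=-268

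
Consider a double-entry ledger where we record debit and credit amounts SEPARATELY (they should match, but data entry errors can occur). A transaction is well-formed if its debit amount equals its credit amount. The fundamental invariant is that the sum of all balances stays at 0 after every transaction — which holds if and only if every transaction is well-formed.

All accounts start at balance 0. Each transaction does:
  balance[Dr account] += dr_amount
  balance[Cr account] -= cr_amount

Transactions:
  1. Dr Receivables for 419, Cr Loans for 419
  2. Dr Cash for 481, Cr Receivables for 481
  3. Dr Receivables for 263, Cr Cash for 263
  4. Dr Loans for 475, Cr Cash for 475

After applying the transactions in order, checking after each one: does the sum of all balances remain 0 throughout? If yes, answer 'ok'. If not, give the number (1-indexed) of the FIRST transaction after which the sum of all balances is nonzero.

After txn 1: dr=419 cr=419 sum_balances=0
After txn 2: dr=481 cr=481 sum_balances=0
After txn 3: dr=263 cr=263 sum_balances=0
After txn 4: dr=475 cr=475 sum_balances=0

Answer: ok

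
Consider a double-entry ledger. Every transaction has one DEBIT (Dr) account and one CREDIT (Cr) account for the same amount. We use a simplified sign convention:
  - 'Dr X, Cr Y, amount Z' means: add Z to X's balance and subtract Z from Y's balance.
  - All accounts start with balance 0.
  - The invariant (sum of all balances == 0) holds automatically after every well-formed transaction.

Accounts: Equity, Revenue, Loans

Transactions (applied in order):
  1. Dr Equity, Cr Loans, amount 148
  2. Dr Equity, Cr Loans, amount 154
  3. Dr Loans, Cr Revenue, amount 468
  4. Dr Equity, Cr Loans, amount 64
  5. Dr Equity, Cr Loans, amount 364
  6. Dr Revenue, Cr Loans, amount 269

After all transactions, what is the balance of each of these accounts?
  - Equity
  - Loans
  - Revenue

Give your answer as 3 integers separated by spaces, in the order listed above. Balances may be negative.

Answer: 730 -531 -199

Derivation:
After txn 1 (Dr Equity, Cr Loans, amount 148): Equity=148 Loans=-148
After txn 2 (Dr Equity, Cr Loans, amount 154): Equity=302 Loans=-302
After txn 3 (Dr Loans, Cr Revenue, amount 468): Equity=302 Loans=166 Revenue=-468
After txn 4 (Dr Equity, Cr Loans, amount 64): Equity=366 Loans=102 Revenue=-468
After txn 5 (Dr Equity, Cr Loans, amount 364): Equity=730 Loans=-262 Revenue=-468
After txn 6 (Dr Revenue, Cr Loans, amount 269): Equity=730 Loans=-531 Revenue=-199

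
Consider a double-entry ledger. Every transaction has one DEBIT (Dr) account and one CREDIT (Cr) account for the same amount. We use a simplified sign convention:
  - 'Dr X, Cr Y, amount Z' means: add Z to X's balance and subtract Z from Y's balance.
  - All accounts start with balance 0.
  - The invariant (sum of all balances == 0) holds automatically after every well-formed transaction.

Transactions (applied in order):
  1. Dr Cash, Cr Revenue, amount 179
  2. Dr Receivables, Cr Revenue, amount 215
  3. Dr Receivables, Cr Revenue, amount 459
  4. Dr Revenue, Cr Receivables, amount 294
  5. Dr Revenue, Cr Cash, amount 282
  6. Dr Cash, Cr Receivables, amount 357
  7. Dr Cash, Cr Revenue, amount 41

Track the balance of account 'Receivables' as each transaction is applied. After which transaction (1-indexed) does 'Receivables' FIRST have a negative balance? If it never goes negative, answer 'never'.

Answer: never

Derivation:
After txn 1: Receivables=0
After txn 2: Receivables=215
After txn 3: Receivables=674
After txn 4: Receivables=380
After txn 5: Receivables=380
After txn 6: Receivables=23
After txn 7: Receivables=23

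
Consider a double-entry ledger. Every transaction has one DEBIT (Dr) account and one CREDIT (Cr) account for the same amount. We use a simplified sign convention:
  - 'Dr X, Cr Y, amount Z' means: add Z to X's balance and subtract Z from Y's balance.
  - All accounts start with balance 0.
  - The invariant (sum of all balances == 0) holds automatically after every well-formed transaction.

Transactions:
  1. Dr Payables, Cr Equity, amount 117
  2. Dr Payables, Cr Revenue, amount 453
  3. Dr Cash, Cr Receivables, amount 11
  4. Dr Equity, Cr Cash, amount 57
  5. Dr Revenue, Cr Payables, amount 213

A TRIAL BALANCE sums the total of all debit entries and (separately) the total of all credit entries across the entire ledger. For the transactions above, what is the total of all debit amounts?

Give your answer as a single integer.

Answer: 851

Derivation:
Txn 1: debit+=117
Txn 2: debit+=453
Txn 3: debit+=11
Txn 4: debit+=57
Txn 5: debit+=213
Total debits = 851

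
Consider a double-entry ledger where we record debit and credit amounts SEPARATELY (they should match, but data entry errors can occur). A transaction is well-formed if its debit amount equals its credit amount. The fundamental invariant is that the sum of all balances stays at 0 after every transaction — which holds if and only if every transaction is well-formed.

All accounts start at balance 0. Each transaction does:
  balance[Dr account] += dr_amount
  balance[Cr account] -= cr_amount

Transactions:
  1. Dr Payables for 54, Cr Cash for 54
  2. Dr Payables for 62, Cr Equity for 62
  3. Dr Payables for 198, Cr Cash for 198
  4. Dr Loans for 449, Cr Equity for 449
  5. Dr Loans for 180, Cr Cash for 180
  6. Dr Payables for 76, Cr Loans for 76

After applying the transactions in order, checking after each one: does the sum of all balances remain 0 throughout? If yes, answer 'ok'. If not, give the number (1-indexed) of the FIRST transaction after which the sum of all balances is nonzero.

Answer: ok

Derivation:
After txn 1: dr=54 cr=54 sum_balances=0
After txn 2: dr=62 cr=62 sum_balances=0
After txn 3: dr=198 cr=198 sum_balances=0
After txn 4: dr=449 cr=449 sum_balances=0
After txn 5: dr=180 cr=180 sum_balances=0
After txn 6: dr=76 cr=76 sum_balances=0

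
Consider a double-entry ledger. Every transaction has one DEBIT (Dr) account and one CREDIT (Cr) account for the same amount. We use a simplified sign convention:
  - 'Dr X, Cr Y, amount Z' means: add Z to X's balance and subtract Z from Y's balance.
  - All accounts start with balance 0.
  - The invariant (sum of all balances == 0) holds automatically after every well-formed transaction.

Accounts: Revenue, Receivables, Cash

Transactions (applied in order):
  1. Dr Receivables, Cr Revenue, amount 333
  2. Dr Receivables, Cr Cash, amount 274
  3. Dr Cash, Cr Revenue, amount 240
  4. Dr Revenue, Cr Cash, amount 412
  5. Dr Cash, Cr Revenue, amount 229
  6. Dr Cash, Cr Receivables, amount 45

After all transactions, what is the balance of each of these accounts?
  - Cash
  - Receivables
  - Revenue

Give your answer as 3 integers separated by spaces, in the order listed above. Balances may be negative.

After txn 1 (Dr Receivables, Cr Revenue, amount 333): Receivables=333 Revenue=-333
After txn 2 (Dr Receivables, Cr Cash, amount 274): Cash=-274 Receivables=607 Revenue=-333
After txn 3 (Dr Cash, Cr Revenue, amount 240): Cash=-34 Receivables=607 Revenue=-573
After txn 4 (Dr Revenue, Cr Cash, amount 412): Cash=-446 Receivables=607 Revenue=-161
After txn 5 (Dr Cash, Cr Revenue, amount 229): Cash=-217 Receivables=607 Revenue=-390
After txn 6 (Dr Cash, Cr Receivables, amount 45): Cash=-172 Receivables=562 Revenue=-390

Answer: -172 562 -390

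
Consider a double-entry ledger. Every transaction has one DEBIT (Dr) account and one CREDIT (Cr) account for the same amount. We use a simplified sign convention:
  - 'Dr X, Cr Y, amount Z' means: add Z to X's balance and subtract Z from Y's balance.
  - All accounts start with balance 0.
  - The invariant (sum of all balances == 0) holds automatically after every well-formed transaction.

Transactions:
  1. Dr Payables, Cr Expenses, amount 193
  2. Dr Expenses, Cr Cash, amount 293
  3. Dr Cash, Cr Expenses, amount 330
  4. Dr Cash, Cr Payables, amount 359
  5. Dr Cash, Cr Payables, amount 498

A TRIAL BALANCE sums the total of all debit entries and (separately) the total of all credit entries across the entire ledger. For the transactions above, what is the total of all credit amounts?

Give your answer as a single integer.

Txn 1: credit+=193
Txn 2: credit+=293
Txn 3: credit+=330
Txn 4: credit+=359
Txn 5: credit+=498
Total credits = 1673

Answer: 1673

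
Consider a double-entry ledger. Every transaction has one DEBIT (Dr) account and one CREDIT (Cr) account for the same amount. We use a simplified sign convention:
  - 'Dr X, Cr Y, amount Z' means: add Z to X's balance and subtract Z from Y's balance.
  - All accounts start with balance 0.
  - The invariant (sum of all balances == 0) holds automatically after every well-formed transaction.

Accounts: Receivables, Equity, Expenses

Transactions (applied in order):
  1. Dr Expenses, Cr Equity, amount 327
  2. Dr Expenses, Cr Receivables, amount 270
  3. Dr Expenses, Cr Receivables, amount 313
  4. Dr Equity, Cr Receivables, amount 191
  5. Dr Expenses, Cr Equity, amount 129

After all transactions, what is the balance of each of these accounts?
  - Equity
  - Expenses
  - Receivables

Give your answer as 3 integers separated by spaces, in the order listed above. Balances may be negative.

Answer: -265 1039 -774

Derivation:
After txn 1 (Dr Expenses, Cr Equity, amount 327): Equity=-327 Expenses=327
After txn 2 (Dr Expenses, Cr Receivables, amount 270): Equity=-327 Expenses=597 Receivables=-270
After txn 3 (Dr Expenses, Cr Receivables, amount 313): Equity=-327 Expenses=910 Receivables=-583
After txn 4 (Dr Equity, Cr Receivables, amount 191): Equity=-136 Expenses=910 Receivables=-774
After txn 5 (Dr Expenses, Cr Equity, amount 129): Equity=-265 Expenses=1039 Receivables=-774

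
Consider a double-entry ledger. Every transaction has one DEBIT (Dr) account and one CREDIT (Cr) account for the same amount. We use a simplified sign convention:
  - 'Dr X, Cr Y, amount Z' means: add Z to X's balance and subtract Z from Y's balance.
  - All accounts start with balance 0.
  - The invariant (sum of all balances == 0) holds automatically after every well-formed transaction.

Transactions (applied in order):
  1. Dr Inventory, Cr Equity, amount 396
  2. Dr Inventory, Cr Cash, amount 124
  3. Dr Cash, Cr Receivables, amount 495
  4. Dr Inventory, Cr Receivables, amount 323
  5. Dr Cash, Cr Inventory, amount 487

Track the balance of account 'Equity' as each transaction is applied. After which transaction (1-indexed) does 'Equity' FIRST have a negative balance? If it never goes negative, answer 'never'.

After txn 1: Equity=-396

Answer: 1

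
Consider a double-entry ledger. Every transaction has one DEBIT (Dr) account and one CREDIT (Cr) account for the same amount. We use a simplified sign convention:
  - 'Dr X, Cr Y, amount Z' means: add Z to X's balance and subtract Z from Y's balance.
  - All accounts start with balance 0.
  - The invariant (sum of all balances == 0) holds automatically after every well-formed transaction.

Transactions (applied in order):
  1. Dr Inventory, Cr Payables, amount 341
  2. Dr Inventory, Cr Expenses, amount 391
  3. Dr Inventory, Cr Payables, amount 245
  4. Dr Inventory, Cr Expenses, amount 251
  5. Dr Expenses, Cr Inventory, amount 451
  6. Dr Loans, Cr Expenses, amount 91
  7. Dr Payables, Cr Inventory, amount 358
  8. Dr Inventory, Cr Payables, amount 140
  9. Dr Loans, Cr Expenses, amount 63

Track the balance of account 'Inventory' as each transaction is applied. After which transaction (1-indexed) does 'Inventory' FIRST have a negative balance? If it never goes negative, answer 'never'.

After txn 1: Inventory=341
After txn 2: Inventory=732
After txn 3: Inventory=977
After txn 4: Inventory=1228
After txn 5: Inventory=777
After txn 6: Inventory=777
After txn 7: Inventory=419
After txn 8: Inventory=559
After txn 9: Inventory=559

Answer: never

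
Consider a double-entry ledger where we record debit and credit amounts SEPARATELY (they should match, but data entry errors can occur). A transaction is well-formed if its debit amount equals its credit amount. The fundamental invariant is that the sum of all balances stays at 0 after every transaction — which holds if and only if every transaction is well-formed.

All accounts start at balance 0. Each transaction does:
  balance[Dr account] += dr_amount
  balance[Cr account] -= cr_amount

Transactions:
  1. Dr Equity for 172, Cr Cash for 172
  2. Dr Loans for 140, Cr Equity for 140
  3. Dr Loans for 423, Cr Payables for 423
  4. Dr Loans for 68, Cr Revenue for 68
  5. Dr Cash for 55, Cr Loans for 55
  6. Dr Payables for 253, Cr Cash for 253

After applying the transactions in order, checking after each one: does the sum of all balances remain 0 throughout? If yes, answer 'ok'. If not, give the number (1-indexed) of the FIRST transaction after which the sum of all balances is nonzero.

Answer: ok

Derivation:
After txn 1: dr=172 cr=172 sum_balances=0
After txn 2: dr=140 cr=140 sum_balances=0
After txn 3: dr=423 cr=423 sum_balances=0
After txn 4: dr=68 cr=68 sum_balances=0
After txn 5: dr=55 cr=55 sum_balances=0
After txn 6: dr=253 cr=253 sum_balances=0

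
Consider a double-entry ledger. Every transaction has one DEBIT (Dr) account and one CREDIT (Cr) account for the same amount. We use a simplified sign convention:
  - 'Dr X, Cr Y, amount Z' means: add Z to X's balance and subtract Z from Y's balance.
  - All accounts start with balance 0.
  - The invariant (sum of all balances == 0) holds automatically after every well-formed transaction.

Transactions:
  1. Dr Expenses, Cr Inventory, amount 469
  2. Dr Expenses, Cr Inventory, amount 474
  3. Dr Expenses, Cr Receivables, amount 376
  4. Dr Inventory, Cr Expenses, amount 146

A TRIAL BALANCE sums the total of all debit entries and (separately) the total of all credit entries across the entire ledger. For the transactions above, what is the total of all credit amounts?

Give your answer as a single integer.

Txn 1: credit+=469
Txn 2: credit+=474
Txn 3: credit+=376
Txn 4: credit+=146
Total credits = 1465

Answer: 1465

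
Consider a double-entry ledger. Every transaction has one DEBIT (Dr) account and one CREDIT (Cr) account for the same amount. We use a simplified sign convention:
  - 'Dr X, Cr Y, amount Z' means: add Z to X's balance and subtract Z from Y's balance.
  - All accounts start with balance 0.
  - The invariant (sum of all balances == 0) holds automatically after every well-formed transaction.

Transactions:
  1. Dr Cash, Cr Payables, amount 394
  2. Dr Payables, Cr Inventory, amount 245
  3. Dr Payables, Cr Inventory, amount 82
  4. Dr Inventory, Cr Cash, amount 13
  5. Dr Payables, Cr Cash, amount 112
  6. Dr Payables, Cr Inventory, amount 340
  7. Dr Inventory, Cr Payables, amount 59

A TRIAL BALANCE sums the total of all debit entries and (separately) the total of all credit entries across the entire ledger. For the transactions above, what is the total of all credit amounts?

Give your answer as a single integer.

Txn 1: credit+=394
Txn 2: credit+=245
Txn 3: credit+=82
Txn 4: credit+=13
Txn 5: credit+=112
Txn 6: credit+=340
Txn 7: credit+=59
Total credits = 1245

Answer: 1245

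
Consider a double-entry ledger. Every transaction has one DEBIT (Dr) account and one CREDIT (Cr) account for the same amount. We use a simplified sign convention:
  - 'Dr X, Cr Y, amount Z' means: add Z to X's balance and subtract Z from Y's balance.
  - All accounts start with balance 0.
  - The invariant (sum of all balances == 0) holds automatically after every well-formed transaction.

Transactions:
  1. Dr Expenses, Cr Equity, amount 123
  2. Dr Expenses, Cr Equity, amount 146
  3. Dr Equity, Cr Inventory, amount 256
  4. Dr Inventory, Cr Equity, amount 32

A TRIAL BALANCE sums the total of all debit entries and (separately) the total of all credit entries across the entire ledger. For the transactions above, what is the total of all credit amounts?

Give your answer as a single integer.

Answer: 557

Derivation:
Txn 1: credit+=123
Txn 2: credit+=146
Txn 3: credit+=256
Txn 4: credit+=32
Total credits = 557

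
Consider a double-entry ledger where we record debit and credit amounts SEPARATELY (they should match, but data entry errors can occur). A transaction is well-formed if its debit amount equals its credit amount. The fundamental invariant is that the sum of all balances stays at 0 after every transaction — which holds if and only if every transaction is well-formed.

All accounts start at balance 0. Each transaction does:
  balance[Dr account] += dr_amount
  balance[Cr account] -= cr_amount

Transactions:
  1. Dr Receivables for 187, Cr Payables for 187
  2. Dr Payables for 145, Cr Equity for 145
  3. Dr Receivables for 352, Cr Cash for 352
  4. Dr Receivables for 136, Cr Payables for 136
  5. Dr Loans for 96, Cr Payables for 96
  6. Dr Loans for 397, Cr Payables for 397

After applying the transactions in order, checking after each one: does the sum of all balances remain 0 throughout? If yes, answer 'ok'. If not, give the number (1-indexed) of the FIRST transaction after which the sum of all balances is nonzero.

Answer: ok

Derivation:
After txn 1: dr=187 cr=187 sum_balances=0
After txn 2: dr=145 cr=145 sum_balances=0
After txn 3: dr=352 cr=352 sum_balances=0
After txn 4: dr=136 cr=136 sum_balances=0
After txn 5: dr=96 cr=96 sum_balances=0
After txn 6: dr=397 cr=397 sum_balances=0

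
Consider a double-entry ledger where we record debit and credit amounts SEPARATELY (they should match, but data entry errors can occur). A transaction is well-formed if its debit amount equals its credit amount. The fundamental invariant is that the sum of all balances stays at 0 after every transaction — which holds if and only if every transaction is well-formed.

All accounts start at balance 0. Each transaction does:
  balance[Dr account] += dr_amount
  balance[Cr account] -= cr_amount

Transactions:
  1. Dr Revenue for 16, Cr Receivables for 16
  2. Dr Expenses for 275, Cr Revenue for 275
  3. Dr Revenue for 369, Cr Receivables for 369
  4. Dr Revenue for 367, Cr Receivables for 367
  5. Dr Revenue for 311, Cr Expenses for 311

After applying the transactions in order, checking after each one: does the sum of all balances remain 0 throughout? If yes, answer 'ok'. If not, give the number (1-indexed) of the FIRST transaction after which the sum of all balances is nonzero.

Answer: ok

Derivation:
After txn 1: dr=16 cr=16 sum_balances=0
After txn 2: dr=275 cr=275 sum_balances=0
After txn 3: dr=369 cr=369 sum_balances=0
After txn 4: dr=367 cr=367 sum_balances=0
After txn 5: dr=311 cr=311 sum_balances=0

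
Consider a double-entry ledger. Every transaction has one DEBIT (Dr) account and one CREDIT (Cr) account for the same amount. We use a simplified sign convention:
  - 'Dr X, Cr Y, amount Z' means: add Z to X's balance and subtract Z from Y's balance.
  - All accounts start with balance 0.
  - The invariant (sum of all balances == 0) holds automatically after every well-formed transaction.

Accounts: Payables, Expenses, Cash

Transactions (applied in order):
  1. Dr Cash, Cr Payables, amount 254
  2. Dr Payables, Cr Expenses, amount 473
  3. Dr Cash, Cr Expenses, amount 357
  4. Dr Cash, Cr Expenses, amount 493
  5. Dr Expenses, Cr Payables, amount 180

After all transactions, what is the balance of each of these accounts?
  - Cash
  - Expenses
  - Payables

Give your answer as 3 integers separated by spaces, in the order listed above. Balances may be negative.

Answer: 1104 -1143 39

Derivation:
After txn 1 (Dr Cash, Cr Payables, amount 254): Cash=254 Payables=-254
After txn 2 (Dr Payables, Cr Expenses, amount 473): Cash=254 Expenses=-473 Payables=219
After txn 3 (Dr Cash, Cr Expenses, amount 357): Cash=611 Expenses=-830 Payables=219
After txn 4 (Dr Cash, Cr Expenses, amount 493): Cash=1104 Expenses=-1323 Payables=219
After txn 5 (Dr Expenses, Cr Payables, amount 180): Cash=1104 Expenses=-1143 Payables=39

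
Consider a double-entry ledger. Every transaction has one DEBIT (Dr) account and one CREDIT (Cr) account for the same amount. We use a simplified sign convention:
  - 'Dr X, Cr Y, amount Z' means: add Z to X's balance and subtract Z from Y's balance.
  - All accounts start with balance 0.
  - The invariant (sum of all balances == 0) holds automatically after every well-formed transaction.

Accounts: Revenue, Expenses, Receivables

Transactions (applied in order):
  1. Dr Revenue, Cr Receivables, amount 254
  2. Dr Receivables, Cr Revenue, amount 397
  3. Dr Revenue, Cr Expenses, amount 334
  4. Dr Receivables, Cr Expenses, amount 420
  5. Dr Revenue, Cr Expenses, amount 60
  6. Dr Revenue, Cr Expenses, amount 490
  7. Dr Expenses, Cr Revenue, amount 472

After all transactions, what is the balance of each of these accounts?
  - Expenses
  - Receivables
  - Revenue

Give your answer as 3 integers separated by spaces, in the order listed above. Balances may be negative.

Answer: -832 563 269

Derivation:
After txn 1 (Dr Revenue, Cr Receivables, amount 254): Receivables=-254 Revenue=254
After txn 2 (Dr Receivables, Cr Revenue, amount 397): Receivables=143 Revenue=-143
After txn 3 (Dr Revenue, Cr Expenses, amount 334): Expenses=-334 Receivables=143 Revenue=191
After txn 4 (Dr Receivables, Cr Expenses, amount 420): Expenses=-754 Receivables=563 Revenue=191
After txn 5 (Dr Revenue, Cr Expenses, amount 60): Expenses=-814 Receivables=563 Revenue=251
After txn 6 (Dr Revenue, Cr Expenses, amount 490): Expenses=-1304 Receivables=563 Revenue=741
After txn 7 (Dr Expenses, Cr Revenue, amount 472): Expenses=-832 Receivables=563 Revenue=269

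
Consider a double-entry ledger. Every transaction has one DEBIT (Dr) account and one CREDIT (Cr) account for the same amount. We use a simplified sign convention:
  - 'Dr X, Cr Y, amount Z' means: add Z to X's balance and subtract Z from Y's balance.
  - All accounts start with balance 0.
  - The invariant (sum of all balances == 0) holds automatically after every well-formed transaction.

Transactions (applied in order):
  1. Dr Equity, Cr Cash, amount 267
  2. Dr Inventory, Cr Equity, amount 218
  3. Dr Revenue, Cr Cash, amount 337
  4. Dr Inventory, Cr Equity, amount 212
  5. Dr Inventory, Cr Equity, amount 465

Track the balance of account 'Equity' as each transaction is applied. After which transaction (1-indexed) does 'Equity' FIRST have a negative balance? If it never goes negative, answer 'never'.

After txn 1: Equity=267
After txn 2: Equity=49
After txn 3: Equity=49
After txn 4: Equity=-163

Answer: 4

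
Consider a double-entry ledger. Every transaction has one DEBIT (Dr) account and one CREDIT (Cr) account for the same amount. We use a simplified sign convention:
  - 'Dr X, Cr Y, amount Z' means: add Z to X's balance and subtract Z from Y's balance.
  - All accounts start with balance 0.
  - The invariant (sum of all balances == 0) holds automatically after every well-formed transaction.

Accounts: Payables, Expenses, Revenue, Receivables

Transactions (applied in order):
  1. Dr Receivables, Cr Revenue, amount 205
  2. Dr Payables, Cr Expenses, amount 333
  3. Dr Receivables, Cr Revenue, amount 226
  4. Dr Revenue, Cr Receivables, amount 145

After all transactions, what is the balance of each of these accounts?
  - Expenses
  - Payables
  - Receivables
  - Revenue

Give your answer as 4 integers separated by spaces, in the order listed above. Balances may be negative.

After txn 1 (Dr Receivables, Cr Revenue, amount 205): Receivables=205 Revenue=-205
After txn 2 (Dr Payables, Cr Expenses, amount 333): Expenses=-333 Payables=333 Receivables=205 Revenue=-205
After txn 3 (Dr Receivables, Cr Revenue, amount 226): Expenses=-333 Payables=333 Receivables=431 Revenue=-431
After txn 4 (Dr Revenue, Cr Receivables, amount 145): Expenses=-333 Payables=333 Receivables=286 Revenue=-286

Answer: -333 333 286 -286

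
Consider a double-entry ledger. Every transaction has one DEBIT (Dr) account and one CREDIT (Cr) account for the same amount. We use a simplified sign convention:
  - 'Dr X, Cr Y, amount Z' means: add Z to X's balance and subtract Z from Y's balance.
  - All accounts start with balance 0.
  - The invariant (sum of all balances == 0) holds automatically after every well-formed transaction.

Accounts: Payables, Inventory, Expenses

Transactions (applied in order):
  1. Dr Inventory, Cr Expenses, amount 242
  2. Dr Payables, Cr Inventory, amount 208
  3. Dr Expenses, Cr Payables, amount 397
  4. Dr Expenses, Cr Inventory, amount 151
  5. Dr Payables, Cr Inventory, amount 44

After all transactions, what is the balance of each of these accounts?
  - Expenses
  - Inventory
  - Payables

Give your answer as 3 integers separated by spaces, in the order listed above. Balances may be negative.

After txn 1 (Dr Inventory, Cr Expenses, amount 242): Expenses=-242 Inventory=242
After txn 2 (Dr Payables, Cr Inventory, amount 208): Expenses=-242 Inventory=34 Payables=208
After txn 3 (Dr Expenses, Cr Payables, amount 397): Expenses=155 Inventory=34 Payables=-189
After txn 4 (Dr Expenses, Cr Inventory, amount 151): Expenses=306 Inventory=-117 Payables=-189
After txn 5 (Dr Payables, Cr Inventory, amount 44): Expenses=306 Inventory=-161 Payables=-145

Answer: 306 -161 -145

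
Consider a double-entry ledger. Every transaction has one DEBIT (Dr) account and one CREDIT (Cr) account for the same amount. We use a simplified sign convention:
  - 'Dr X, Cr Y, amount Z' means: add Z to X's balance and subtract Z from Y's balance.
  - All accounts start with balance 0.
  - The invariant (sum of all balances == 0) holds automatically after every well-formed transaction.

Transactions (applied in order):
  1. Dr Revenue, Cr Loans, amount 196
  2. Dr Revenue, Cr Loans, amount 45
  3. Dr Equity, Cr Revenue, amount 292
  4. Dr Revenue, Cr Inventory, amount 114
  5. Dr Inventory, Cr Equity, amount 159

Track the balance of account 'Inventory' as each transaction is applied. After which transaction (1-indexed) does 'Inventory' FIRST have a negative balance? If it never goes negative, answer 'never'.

Answer: 4

Derivation:
After txn 1: Inventory=0
After txn 2: Inventory=0
After txn 3: Inventory=0
After txn 4: Inventory=-114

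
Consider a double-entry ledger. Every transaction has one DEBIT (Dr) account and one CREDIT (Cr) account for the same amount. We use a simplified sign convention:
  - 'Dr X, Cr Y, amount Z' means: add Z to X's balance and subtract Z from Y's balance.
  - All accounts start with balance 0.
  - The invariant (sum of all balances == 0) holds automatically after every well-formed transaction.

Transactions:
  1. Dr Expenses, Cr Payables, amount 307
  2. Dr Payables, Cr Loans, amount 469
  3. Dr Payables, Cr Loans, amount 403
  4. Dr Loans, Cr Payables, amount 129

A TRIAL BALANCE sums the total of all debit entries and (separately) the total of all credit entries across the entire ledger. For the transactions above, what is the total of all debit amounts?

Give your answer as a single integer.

Txn 1: debit+=307
Txn 2: debit+=469
Txn 3: debit+=403
Txn 4: debit+=129
Total debits = 1308

Answer: 1308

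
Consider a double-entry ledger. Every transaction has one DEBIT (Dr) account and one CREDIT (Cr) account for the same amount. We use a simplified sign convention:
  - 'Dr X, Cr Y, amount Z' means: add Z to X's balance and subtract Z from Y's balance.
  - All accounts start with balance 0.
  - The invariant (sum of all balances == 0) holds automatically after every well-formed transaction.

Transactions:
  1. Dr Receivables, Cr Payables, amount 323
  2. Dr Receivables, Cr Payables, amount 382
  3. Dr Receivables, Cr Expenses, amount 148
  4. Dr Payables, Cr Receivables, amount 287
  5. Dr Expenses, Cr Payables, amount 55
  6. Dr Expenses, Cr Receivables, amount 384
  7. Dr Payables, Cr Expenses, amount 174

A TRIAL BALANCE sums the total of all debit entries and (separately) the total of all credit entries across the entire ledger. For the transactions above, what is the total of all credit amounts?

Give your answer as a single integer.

Txn 1: credit+=323
Txn 2: credit+=382
Txn 3: credit+=148
Txn 4: credit+=287
Txn 5: credit+=55
Txn 6: credit+=384
Txn 7: credit+=174
Total credits = 1753

Answer: 1753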